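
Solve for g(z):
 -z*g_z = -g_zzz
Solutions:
 g(z) = C1 + Integral(C2*airyai(z) + C3*airybi(z), z)


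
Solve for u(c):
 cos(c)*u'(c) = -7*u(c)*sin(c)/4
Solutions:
 u(c) = C1*cos(c)^(7/4)


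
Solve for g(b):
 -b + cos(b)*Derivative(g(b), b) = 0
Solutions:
 g(b) = C1 + Integral(b/cos(b), b)


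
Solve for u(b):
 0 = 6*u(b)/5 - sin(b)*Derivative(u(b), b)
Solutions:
 u(b) = C1*(cos(b) - 1)^(3/5)/(cos(b) + 1)^(3/5)


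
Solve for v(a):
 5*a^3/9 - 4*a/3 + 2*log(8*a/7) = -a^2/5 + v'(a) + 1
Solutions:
 v(a) = C1 + 5*a^4/36 + a^3/15 - 2*a^2/3 + 2*a*log(a) - 2*a*log(7) - 3*a + 6*a*log(2)


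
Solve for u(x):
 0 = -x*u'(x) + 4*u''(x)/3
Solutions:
 u(x) = C1 + C2*erfi(sqrt(6)*x/4)


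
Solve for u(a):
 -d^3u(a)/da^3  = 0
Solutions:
 u(a) = C1 + C2*a + C3*a^2


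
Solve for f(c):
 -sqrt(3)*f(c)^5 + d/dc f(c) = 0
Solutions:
 f(c) = -(-1/(C1 + 4*sqrt(3)*c))^(1/4)
 f(c) = (-1/(C1 + 4*sqrt(3)*c))^(1/4)
 f(c) = -I*(-1/(C1 + 4*sqrt(3)*c))^(1/4)
 f(c) = I*(-1/(C1 + 4*sqrt(3)*c))^(1/4)


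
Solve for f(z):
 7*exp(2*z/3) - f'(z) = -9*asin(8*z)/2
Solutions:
 f(z) = C1 + 9*z*asin(8*z)/2 + 9*sqrt(1 - 64*z^2)/16 + 21*exp(2*z/3)/2


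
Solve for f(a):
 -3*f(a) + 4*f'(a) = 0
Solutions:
 f(a) = C1*exp(3*a/4)


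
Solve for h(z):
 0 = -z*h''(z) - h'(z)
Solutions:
 h(z) = C1 + C2*log(z)


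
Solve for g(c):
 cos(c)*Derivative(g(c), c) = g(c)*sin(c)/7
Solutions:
 g(c) = C1/cos(c)^(1/7)


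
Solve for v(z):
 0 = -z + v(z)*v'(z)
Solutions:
 v(z) = -sqrt(C1 + z^2)
 v(z) = sqrt(C1 + z^2)


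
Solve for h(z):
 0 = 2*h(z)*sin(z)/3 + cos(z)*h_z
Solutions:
 h(z) = C1*cos(z)^(2/3)


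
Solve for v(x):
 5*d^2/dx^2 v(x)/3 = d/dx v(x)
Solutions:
 v(x) = C1 + C2*exp(3*x/5)


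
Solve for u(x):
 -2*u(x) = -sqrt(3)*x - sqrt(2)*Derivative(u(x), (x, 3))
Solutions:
 u(x) = C3*exp(2^(1/6)*x) + sqrt(3)*x/2 + (C1*sin(2^(1/6)*sqrt(3)*x/2) + C2*cos(2^(1/6)*sqrt(3)*x/2))*exp(-2^(1/6)*x/2)


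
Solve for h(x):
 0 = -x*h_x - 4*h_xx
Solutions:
 h(x) = C1 + C2*erf(sqrt(2)*x/4)


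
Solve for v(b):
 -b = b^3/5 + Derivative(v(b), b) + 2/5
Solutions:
 v(b) = C1 - b^4/20 - b^2/2 - 2*b/5


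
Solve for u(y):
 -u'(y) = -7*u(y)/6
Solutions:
 u(y) = C1*exp(7*y/6)


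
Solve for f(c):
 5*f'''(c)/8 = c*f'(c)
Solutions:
 f(c) = C1 + Integral(C2*airyai(2*5^(2/3)*c/5) + C3*airybi(2*5^(2/3)*c/5), c)


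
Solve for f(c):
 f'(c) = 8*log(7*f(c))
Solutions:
 -Integral(1/(log(_y) + log(7)), (_y, f(c)))/8 = C1 - c


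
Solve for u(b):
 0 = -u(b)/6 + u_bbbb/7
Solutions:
 u(b) = C1*exp(-6^(3/4)*7^(1/4)*b/6) + C2*exp(6^(3/4)*7^(1/4)*b/6) + C3*sin(6^(3/4)*7^(1/4)*b/6) + C4*cos(6^(3/4)*7^(1/4)*b/6)


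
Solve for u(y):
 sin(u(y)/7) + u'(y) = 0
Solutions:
 y + 7*log(cos(u(y)/7) - 1)/2 - 7*log(cos(u(y)/7) + 1)/2 = C1


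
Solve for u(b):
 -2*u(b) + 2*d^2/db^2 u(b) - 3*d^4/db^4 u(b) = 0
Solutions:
 u(b) = (C1*sin(2^(1/4)*3^(3/4)*b*sin(atan(sqrt(5))/2)/3) + C2*cos(2^(1/4)*3^(3/4)*b*sin(atan(sqrt(5))/2)/3))*exp(-2^(1/4)*3^(3/4)*b*cos(atan(sqrt(5))/2)/3) + (C3*sin(2^(1/4)*3^(3/4)*b*sin(atan(sqrt(5))/2)/3) + C4*cos(2^(1/4)*3^(3/4)*b*sin(atan(sqrt(5))/2)/3))*exp(2^(1/4)*3^(3/4)*b*cos(atan(sqrt(5))/2)/3)


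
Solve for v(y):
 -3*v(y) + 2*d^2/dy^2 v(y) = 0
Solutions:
 v(y) = C1*exp(-sqrt(6)*y/2) + C2*exp(sqrt(6)*y/2)


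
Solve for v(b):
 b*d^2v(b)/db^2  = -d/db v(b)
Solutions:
 v(b) = C1 + C2*log(b)


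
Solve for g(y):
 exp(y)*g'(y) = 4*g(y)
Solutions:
 g(y) = C1*exp(-4*exp(-y))


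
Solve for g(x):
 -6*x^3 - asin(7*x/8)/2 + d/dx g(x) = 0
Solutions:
 g(x) = C1 + 3*x^4/2 + x*asin(7*x/8)/2 + sqrt(64 - 49*x^2)/14


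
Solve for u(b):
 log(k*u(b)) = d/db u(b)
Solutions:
 li(k*u(b))/k = C1 + b


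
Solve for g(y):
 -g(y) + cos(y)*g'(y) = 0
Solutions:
 g(y) = C1*sqrt(sin(y) + 1)/sqrt(sin(y) - 1)


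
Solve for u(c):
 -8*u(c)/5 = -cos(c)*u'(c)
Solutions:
 u(c) = C1*(sin(c) + 1)^(4/5)/(sin(c) - 1)^(4/5)


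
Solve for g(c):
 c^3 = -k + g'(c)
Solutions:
 g(c) = C1 + c^4/4 + c*k


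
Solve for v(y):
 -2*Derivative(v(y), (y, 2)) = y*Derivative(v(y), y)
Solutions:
 v(y) = C1 + C2*erf(y/2)


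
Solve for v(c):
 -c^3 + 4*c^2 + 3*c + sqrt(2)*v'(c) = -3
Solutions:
 v(c) = C1 + sqrt(2)*c^4/8 - 2*sqrt(2)*c^3/3 - 3*sqrt(2)*c^2/4 - 3*sqrt(2)*c/2


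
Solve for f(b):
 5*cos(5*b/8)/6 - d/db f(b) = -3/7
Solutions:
 f(b) = C1 + 3*b/7 + 4*sin(5*b/8)/3


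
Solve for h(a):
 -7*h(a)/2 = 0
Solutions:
 h(a) = 0


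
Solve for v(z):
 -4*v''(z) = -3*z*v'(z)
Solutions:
 v(z) = C1 + C2*erfi(sqrt(6)*z/4)


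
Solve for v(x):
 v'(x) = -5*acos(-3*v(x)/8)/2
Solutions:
 Integral(1/acos(-3*_y/8), (_y, v(x))) = C1 - 5*x/2


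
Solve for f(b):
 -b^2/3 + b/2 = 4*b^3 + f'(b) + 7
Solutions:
 f(b) = C1 - b^4 - b^3/9 + b^2/4 - 7*b


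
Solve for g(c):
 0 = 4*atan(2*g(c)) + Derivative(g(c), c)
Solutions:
 Integral(1/atan(2*_y), (_y, g(c))) = C1 - 4*c


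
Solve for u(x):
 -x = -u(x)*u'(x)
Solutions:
 u(x) = -sqrt(C1 + x^2)
 u(x) = sqrt(C1 + x^2)


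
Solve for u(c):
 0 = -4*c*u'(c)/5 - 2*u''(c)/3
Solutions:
 u(c) = C1 + C2*erf(sqrt(15)*c/5)


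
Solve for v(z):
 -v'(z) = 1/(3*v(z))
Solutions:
 v(z) = -sqrt(C1 - 6*z)/3
 v(z) = sqrt(C1 - 6*z)/3


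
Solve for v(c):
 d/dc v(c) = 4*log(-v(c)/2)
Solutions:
 -Integral(1/(log(-_y) - log(2)), (_y, v(c)))/4 = C1 - c


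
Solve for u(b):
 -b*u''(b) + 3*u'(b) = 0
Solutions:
 u(b) = C1 + C2*b^4


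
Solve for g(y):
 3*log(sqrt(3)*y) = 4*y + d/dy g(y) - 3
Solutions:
 g(y) = C1 - 2*y^2 + 3*y*log(y) + 3*y*log(3)/2


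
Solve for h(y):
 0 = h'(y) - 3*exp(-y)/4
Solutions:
 h(y) = C1 - 3*exp(-y)/4


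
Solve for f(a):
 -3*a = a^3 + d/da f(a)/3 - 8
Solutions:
 f(a) = C1 - 3*a^4/4 - 9*a^2/2 + 24*a


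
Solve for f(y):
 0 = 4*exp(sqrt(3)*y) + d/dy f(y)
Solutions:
 f(y) = C1 - 4*sqrt(3)*exp(sqrt(3)*y)/3


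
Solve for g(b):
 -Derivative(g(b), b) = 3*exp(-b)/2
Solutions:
 g(b) = C1 + 3*exp(-b)/2


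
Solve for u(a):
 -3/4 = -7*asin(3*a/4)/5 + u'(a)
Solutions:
 u(a) = C1 + 7*a*asin(3*a/4)/5 - 3*a/4 + 7*sqrt(16 - 9*a^2)/15


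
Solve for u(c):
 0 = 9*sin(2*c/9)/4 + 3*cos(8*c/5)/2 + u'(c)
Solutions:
 u(c) = C1 - 15*sin(8*c/5)/16 + 81*cos(2*c/9)/8


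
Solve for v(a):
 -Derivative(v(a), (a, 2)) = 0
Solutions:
 v(a) = C1 + C2*a


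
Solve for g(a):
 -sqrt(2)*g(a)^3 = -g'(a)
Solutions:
 g(a) = -sqrt(2)*sqrt(-1/(C1 + sqrt(2)*a))/2
 g(a) = sqrt(2)*sqrt(-1/(C1 + sqrt(2)*a))/2


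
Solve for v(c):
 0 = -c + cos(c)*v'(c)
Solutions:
 v(c) = C1 + Integral(c/cos(c), c)


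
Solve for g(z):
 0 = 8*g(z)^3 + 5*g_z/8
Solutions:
 g(z) = -sqrt(10)*sqrt(-1/(C1 - 64*z))/2
 g(z) = sqrt(10)*sqrt(-1/(C1 - 64*z))/2


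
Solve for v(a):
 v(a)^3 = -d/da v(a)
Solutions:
 v(a) = -sqrt(2)*sqrt(-1/(C1 - a))/2
 v(a) = sqrt(2)*sqrt(-1/(C1 - a))/2


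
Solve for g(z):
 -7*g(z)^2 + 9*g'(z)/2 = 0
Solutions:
 g(z) = -9/(C1 + 14*z)


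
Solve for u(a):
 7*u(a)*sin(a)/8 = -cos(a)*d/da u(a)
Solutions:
 u(a) = C1*cos(a)^(7/8)


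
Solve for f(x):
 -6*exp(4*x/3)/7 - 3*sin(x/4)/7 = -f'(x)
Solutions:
 f(x) = C1 + 9*exp(4*x/3)/14 - 12*cos(x/4)/7


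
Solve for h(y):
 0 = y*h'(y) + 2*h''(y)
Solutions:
 h(y) = C1 + C2*erf(y/2)


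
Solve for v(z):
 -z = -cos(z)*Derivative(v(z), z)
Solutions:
 v(z) = C1 + Integral(z/cos(z), z)


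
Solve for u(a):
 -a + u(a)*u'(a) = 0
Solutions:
 u(a) = -sqrt(C1 + a^2)
 u(a) = sqrt(C1 + a^2)


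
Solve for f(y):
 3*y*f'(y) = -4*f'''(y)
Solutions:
 f(y) = C1 + Integral(C2*airyai(-6^(1/3)*y/2) + C3*airybi(-6^(1/3)*y/2), y)


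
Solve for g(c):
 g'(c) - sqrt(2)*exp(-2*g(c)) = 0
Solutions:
 g(c) = log(-sqrt(C1 + 2*sqrt(2)*c))
 g(c) = log(C1 + 2*sqrt(2)*c)/2


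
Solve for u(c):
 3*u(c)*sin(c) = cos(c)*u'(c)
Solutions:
 u(c) = C1/cos(c)^3


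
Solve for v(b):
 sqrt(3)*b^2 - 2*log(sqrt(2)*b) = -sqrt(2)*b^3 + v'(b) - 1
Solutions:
 v(b) = C1 + sqrt(2)*b^4/4 + sqrt(3)*b^3/3 - 2*b*log(b) - b*log(2) + 3*b


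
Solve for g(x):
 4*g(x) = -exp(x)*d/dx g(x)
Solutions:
 g(x) = C1*exp(4*exp(-x))


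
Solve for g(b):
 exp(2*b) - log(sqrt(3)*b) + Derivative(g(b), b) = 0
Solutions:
 g(b) = C1 + b*log(b) + b*(-1 + log(3)/2) - exp(2*b)/2


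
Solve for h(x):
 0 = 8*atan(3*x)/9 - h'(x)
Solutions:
 h(x) = C1 + 8*x*atan(3*x)/9 - 4*log(9*x^2 + 1)/27


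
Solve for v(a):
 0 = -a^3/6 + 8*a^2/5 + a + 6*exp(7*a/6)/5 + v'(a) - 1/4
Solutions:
 v(a) = C1 + a^4/24 - 8*a^3/15 - a^2/2 + a/4 - 36*exp(7*a/6)/35


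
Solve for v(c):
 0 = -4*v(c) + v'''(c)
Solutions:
 v(c) = C3*exp(2^(2/3)*c) + (C1*sin(2^(2/3)*sqrt(3)*c/2) + C2*cos(2^(2/3)*sqrt(3)*c/2))*exp(-2^(2/3)*c/2)


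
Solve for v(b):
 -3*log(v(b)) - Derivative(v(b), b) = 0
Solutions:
 li(v(b)) = C1 - 3*b


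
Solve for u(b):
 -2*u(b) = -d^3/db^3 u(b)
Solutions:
 u(b) = C3*exp(2^(1/3)*b) + (C1*sin(2^(1/3)*sqrt(3)*b/2) + C2*cos(2^(1/3)*sqrt(3)*b/2))*exp(-2^(1/3)*b/2)


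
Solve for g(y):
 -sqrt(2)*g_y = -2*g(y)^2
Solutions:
 g(y) = -1/(C1 + sqrt(2)*y)


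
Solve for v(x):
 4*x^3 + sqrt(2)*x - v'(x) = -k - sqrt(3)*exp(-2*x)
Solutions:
 v(x) = C1 + k*x + x^4 + sqrt(2)*x^2/2 - sqrt(3)*exp(-2*x)/2


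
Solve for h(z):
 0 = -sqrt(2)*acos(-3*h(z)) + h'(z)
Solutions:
 Integral(1/acos(-3*_y), (_y, h(z))) = C1 + sqrt(2)*z


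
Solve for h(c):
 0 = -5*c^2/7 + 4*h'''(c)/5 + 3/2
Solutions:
 h(c) = C1 + C2*c + C3*c^2 + 5*c^5/336 - 5*c^3/16


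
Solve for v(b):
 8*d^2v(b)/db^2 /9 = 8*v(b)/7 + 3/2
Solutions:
 v(b) = C1*exp(-3*sqrt(7)*b/7) + C2*exp(3*sqrt(7)*b/7) - 21/16


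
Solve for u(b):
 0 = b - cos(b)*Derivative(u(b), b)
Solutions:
 u(b) = C1 + Integral(b/cos(b), b)


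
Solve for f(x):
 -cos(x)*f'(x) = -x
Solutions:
 f(x) = C1 + Integral(x/cos(x), x)


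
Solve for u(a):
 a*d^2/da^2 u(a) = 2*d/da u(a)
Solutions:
 u(a) = C1 + C2*a^3


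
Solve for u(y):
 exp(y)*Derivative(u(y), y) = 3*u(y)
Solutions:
 u(y) = C1*exp(-3*exp(-y))


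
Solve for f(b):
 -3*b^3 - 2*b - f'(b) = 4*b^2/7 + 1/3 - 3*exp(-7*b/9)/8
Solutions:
 f(b) = C1 - 3*b^4/4 - 4*b^3/21 - b^2 - b/3 - 27*exp(-7*b/9)/56


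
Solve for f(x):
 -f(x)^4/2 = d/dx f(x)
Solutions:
 f(x) = 2^(1/3)*(1/(C1 + 3*x))^(1/3)
 f(x) = 2^(1/3)*(-3^(2/3) - 3*3^(1/6)*I)*(1/(C1 + x))^(1/3)/6
 f(x) = 2^(1/3)*(-3^(2/3) + 3*3^(1/6)*I)*(1/(C1 + x))^(1/3)/6


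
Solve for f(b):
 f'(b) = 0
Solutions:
 f(b) = C1


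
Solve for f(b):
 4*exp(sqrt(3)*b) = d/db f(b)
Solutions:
 f(b) = C1 + 4*sqrt(3)*exp(sqrt(3)*b)/3


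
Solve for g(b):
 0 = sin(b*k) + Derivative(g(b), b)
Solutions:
 g(b) = C1 + cos(b*k)/k


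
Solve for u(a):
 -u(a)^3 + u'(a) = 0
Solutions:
 u(a) = -sqrt(2)*sqrt(-1/(C1 + a))/2
 u(a) = sqrt(2)*sqrt(-1/(C1 + a))/2


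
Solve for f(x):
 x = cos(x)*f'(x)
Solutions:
 f(x) = C1 + Integral(x/cos(x), x)


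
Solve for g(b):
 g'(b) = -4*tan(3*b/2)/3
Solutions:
 g(b) = C1 + 8*log(cos(3*b/2))/9


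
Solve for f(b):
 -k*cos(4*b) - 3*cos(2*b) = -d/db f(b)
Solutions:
 f(b) = C1 + k*sin(4*b)/4 + 3*sin(2*b)/2


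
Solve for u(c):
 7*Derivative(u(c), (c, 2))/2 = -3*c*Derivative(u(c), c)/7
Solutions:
 u(c) = C1 + C2*erf(sqrt(3)*c/7)


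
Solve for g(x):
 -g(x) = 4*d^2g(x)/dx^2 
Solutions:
 g(x) = C1*sin(x/2) + C2*cos(x/2)


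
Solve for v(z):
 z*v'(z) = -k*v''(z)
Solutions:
 v(z) = C1 + C2*sqrt(k)*erf(sqrt(2)*z*sqrt(1/k)/2)


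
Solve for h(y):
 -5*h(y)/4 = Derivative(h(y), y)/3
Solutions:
 h(y) = C1*exp(-15*y/4)


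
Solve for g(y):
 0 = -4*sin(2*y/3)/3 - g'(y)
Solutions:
 g(y) = C1 + 2*cos(2*y/3)


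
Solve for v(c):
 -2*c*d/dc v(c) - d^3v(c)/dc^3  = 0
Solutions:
 v(c) = C1 + Integral(C2*airyai(-2^(1/3)*c) + C3*airybi(-2^(1/3)*c), c)


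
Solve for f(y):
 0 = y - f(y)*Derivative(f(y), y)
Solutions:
 f(y) = -sqrt(C1 + y^2)
 f(y) = sqrt(C1 + y^2)


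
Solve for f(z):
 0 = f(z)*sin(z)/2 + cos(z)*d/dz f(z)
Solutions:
 f(z) = C1*sqrt(cos(z))


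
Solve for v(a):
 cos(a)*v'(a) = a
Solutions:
 v(a) = C1 + Integral(a/cos(a), a)


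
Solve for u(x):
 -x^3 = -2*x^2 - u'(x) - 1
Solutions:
 u(x) = C1 + x^4/4 - 2*x^3/3 - x


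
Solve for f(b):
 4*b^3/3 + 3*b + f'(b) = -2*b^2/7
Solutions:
 f(b) = C1 - b^4/3 - 2*b^3/21 - 3*b^2/2


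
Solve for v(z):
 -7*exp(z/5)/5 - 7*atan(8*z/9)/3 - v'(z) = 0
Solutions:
 v(z) = C1 - 7*z*atan(8*z/9)/3 - 7*exp(z/5) + 21*log(64*z^2 + 81)/16


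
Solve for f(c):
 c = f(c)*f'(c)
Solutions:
 f(c) = -sqrt(C1 + c^2)
 f(c) = sqrt(C1 + c^2)


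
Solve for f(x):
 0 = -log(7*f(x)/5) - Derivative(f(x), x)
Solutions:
 -Integral(1/(-log(_y) - log(7) + log(5)), (_y, f(x))) = C1 - x


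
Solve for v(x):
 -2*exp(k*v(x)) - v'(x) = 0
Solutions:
 v(x) = Piecewise((log(1/(C1*k + 2*k*x))/k, Ne(k, 0)), (nan, True))
 v(x) = Piecewise((C1 - 2*x, Eq(k, 0)), (nan, True))


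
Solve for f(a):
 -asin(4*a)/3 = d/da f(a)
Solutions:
 f(a) = C1 - a*asin(4*a)/3 - sqrt(1 - 16*a^2)/12


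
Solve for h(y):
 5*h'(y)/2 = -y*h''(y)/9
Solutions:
 h(y) = C1 + C2/y^(43/2)


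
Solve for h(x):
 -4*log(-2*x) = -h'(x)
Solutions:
 h(x) = C1 + 4*x*log(-x) + 4*x*(-1 + log(2))


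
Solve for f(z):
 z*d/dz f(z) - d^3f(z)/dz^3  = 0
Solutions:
 f(z) = C1 + Integral(C2*airyai(z) + C3*airybi(z), z)


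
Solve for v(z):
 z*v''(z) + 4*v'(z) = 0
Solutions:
 v(z) = C1 + C2/z^3


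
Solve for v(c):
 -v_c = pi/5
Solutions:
 v(c) = C1 - pi*c/5


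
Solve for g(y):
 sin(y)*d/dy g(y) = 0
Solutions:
 g(y) = C1


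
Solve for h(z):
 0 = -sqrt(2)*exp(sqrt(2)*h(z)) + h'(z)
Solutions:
 h(z) = sqrt(2)*(2*log(-1/(C1 + sqrt(2)*z)) - log(2))/4


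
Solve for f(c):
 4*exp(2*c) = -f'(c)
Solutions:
 f(c) = C1 - 2*exp(2*c)


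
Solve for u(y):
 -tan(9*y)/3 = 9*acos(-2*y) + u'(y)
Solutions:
 u(y) = C1 - 9*y*acos(-2*y) - 9*sqrt(1 - 4*y^2)/2 + log(cos(9*y))/27


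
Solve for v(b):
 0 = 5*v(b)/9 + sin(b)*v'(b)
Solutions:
 v(b) = C1*(cos(b) + 1)^(5/18)/(cos(b) - 1)^(5/18)


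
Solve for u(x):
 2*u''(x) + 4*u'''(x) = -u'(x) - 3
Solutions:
 u(x) = C1 - 3*x + (C2*sin(sqrt(3)*x/4) + C3*cos(sqrt(3)*x/4))*exp(-x/4)


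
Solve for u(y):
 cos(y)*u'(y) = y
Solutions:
 u(y) = C1 + Integral(y/cos(y), y)


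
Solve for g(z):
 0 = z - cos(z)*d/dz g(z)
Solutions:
 g(z) = C1 + Integral(z/cos(z), z)


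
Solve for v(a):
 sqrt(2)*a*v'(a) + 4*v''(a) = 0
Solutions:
 v(a) = C1 + C2*erf(2^(3/4)*a/4)


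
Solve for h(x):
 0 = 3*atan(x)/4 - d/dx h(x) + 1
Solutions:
 h(x) = C1 + 3*x*atan(x)/4 + x - 3*log(x^2 + 1)/8


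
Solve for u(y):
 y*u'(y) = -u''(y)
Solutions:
 u(y) = C1 + C2*erf(sqrt(2)*y/2)


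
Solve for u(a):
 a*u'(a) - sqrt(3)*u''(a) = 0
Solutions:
 u(a) = C1 + C2*erfi(sqrt(2)*3^(3/4)*a/6)


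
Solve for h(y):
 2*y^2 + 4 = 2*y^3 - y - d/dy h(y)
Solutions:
 h(y) = C1 + y^4/2 - 2*y^3/3 - y^2/2 - 4*y


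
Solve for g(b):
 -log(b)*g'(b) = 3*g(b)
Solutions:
 g(b) = C1*exp(-3*li(b))


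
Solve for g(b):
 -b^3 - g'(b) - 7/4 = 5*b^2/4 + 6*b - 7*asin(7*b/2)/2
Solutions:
 g(b) = C1 - b^4/4 - 5*b^3/12 - 3*b^2 + 7*b*asin(7*b/2)/2 - 7*b/4 + sqrt(4 - 49*b^2)/2


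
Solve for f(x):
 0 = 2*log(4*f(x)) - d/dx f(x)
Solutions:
 -Integral(1/(log(_y) + 2*log(2)), (_y, f(x)))/2 = C1 - x


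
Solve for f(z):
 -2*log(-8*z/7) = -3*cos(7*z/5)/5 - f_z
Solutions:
 f(z) = C1 + 2*z*log(-z) - 2*z*log(7) - 2*z + 6*z*log(2) - 3*sin(7*z/5)/7


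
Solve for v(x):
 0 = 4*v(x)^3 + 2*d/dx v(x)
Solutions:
 v(x) = -sqrt(2)*sqrt(-1/(C1 - 2*x))/2
 v(x) = sqrt(2)*sqrt(-1/(C1 - 2*x))/2


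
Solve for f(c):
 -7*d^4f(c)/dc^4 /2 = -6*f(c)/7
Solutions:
 f(c) = C1*exp(-sqrt(14)*3^(1/4)*c/7) + C2*exp(sqrt(14)*3^(1/4)*c/7) + C3*sin(sqrt(14)*3^(1/4)*c/7) + C4*cos(sqrt(14)*3^(1/4)*c/7)


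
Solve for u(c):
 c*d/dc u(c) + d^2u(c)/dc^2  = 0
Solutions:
 u(c) = C1 + C2*erf(sqrt(2)*c/2)


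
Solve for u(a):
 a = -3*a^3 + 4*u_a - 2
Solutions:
 u(a) = C1 + 3*a^4/16 + a^2/8 + a/2


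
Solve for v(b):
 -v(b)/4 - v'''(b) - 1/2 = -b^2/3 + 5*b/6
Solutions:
 v(b) = C3*exp(-2^(1/3)*b/2) + 4*b^2/3 - 10*b/3 + (C1*sin(2^(1/3)*sqrt(3)*b/4) + C2*cos(2^(1/3)*sqrt(3)*b/4))*exp(2^(1/3)*b/4) - 2


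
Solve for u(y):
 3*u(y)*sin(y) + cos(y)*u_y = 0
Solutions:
 u(y) = C1*cos(y)^3


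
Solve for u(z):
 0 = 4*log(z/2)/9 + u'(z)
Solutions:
 u(z) = C1 - 4*z*log(z)/9 + 4*z*log(2)/9 + 4*z/9


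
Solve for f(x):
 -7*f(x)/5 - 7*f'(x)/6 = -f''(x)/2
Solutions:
 f(x) = C1*exp(x*(35 - sqrt(3745))/30) + C2*exp(x*(35 + sqrt(3745))/30)


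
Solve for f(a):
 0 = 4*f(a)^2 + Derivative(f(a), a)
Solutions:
 f(a) = 1/(C1 + 4*a)


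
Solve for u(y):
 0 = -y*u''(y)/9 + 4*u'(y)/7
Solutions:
 u(y) = C1 + C2*y^(43/7)


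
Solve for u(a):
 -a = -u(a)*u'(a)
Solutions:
 u(a) = -sqrt(C1 + a^2)
 u(a) = sqrt(C1 + a^2)


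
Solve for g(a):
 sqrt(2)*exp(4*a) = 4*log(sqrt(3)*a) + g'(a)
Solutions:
 g(a) = C1 - 4*a*log(a) + 2*a*(2 - log(3)) + sqrt(2)*exp(4*a)/4


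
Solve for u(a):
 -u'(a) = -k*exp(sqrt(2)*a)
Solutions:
 u(a) = C1 + sqrt(2)*k*exp(sqrt(2)*a)/2


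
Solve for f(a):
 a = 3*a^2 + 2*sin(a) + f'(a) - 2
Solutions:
 f(a) = C1 - a^3 + a^2/2 + 2*a + 2*cos(a)


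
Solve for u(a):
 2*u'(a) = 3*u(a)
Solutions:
 u(a) = C1*exp(3*a/2)


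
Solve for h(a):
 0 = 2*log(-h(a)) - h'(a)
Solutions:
 -li(-h(a)) = C1 + 2*a


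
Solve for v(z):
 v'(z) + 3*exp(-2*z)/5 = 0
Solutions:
 v(z) = C1 + 3*exp(-2*z)/10


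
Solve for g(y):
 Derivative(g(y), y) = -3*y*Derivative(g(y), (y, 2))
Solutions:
 g(y) = C1 + C2*y^(2/3)


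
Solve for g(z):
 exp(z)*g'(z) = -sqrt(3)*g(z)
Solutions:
 g(z) = C1*exp(sqrt(3)*exp(-z))


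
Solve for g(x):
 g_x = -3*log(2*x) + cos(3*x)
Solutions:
 g(x) = C1 - 3*x*log(x) - 3*x*log(2) + 3*x + sin(3*x)/3


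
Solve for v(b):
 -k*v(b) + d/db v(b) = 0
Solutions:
 v(b) = C1*exp(b*k)


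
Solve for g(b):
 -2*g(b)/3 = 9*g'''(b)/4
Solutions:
 g(b) = C3*exp(-2*b/3) + (C1*sin(sqrt(3)*b/3) + C2*cos(sqrt(3)*b/3))*exp(b/3)


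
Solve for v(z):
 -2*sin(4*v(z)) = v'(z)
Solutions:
 v(z) = -acos((-C1 - exp(16*z))/(C1 - exp(16*z)))/4 + pi/2
 v(z) = acos((-C1 - exp(16*z))/(C1 - exp(16*z)))/4


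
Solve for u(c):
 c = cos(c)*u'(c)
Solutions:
 u(c) = C1 + Integral(c/cos(c), c)


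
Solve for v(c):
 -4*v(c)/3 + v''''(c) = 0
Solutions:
 v(c) = C1*exp(-sqrt(2)*3^(3/4)*c/3) + C2*exp(sqrt(2)*3^(3/4)*c/3) + C3*sin(sqrt(2)*3^(3/4)*c/3) + C4*cos(sqrt(2)*3^(3/4)*c/3)


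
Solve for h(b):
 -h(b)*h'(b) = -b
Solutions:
 h(b) = -sqrt(C1 + b^2)
 h(b) = sqrt(C1 + b^2)


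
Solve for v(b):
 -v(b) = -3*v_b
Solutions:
 v(b) = C1*exp(b/3)


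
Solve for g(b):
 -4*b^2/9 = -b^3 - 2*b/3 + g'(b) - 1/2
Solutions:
 g(b) = C1 + b^4/4 - 4*b^3/27 + b^2/3 + b/2


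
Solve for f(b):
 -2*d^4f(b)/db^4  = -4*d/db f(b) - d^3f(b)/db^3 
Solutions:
 f(b) = C1 + C2*exp(b*(-(12*sqrt(327) + 217)^(1/3) - 1/(12*sqrt(327) + 217)^(1/3) + 2)/12)*sin(sqrt(3)*b*(-(12*sqrt(327) + 217)^(1/3) + (12*sqrt(327) + 217)^(-1/3))/12) + C3*exp(b*(-(12*sqrt(327) + 217)^(1/3) - 1/(12*sqrt(327) + 217)^(1/3) + 2)/12)*cos(sqrt(3)*b*(-(12*sqrt(327) + 217)^(1/3) + (12*sqrt(327) + 217)^(-1/3))/12) + C4*exp(b*((12*sqrt(327) + 217)^(-1/3) + 1 + (12*sqrt(327) + 217)^(1/3))/6)


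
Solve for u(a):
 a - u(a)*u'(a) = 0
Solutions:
 u(a) = -sqrt(C1 + a^2)
 u(a) = sqrt(C1 + a^2)


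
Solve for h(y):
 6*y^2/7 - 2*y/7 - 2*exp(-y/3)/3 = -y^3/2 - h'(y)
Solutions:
 h(y) = C1 - y^4/8 - 2*y^3/7 + y^2/7 - 2*exp(-y/3)


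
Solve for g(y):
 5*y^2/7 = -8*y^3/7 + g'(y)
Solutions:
 g(y) = C1 + 2*y^4/7 + 5*y^3/21


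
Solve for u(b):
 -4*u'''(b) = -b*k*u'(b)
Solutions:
 u(b) = C1 + Integral(C2*airyai(2^(1/3)*b*k^(1/3)/2) + C3*airybi(2^(1/3)*b*k^(1/3)/2), b)


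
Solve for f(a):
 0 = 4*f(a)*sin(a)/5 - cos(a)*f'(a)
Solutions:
 f(a) = C1/cos(a)^(4/5)


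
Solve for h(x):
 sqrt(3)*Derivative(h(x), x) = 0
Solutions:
 h(x) = C1


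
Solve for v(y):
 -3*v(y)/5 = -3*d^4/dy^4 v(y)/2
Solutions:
 v(y) = C1*exp(-2^(1/4)*5^(3/4)*y/5) + C2*exp(2^(1/4)*5^(3/4)*y/5) + C3*sin(2^(1/4)*5^(3/4)*y/5) + C4*cos(2^(1/4)*5^(3/4)*y/5)


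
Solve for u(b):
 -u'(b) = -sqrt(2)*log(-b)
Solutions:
 u(b) = C1 + sqrt(2)*b*log(-b) - sqrt(2)*b


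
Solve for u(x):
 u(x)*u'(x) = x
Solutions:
 u(x) = -sqrt(C1 + x^2)
 u(x) = sqrt(C1 + x^2)


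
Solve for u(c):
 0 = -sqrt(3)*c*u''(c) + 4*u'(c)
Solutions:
 u(c) = C1 + C2*c^(1 + 4*sqrt(3)/3)


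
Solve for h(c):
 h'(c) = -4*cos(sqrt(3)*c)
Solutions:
 h(c) = C1 - 4*sqrt(3)*sin(sqrt(3)*c)/3


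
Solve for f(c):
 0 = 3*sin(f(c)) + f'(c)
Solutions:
 f(c) = -acos((-C1 - exp(6*c))/(C1 - exp(6*c))) + 2*pi
 f(c) = acos((-C1 - exp(6*c))/(C1 - exp(6*c)))


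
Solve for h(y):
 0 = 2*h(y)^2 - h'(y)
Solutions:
 h(y) = -1/(C1 + 2*y)


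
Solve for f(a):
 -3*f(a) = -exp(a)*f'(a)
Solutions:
 f(a) = C1*exp(-3*exp(-a))


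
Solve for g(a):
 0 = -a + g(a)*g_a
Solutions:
 g(a) = -sqrt(C1 + a^2)
 g(a) = sqrt(C1 + a^2)


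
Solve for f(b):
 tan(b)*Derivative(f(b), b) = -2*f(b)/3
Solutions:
 f(b) = C1/sin(b)^(2/3)


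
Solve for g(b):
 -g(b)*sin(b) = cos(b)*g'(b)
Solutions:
 g(b) = C1*cos(b)


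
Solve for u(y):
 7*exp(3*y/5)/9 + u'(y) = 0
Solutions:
 u(y) = C1 - 35*exp(3*y/5)/27


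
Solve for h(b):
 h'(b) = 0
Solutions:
 h(b) = C1


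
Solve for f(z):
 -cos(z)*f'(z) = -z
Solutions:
 f(z) = C1 + Integral(z/cos(z), z)


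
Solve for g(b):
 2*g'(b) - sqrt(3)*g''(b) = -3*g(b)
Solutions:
 g(b) = C1*exp(sqrt(3)*b*(1 - sqrt(1 + 3*sqrt(3)))/3) + C2*exp(sqrt(3)*b*(1 + sqrt(1 + 3*sqrt(3)))/3)


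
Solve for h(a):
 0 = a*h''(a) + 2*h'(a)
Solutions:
 h(a) = C1 + C2/a


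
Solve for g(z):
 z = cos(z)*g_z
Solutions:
 g(z) = C1 + Integral(z/cos(z), z)


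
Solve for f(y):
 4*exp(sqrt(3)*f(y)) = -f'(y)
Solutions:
 f(y) = sqrt(3)*(2*log(1/(C1 + 4*y)) - log(3))/6


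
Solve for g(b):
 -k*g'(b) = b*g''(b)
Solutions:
 g(b) = C1 + b^(1 - re(k))*(C2*sin(log(b)*Abs(im(k))) + C3*cos(log(b)*im(k)))


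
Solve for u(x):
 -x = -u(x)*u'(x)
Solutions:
 u(x) = -sqrt(C1 + x^2)
 u(x) = sqrt(C1 + x^2)


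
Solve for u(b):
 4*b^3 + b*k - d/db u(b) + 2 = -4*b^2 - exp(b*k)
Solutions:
 u(b) = C1 + b^4 + 4*b^3/3 + b^2*k/2 + 2*b + exp(b*k)/k


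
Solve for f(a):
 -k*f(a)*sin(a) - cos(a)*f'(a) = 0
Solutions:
 f(a) = C1*exp(k*log(cos(a)))


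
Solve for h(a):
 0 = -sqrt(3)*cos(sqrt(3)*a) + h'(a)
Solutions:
 h(a) = C1 + sin(sqrt(3)*a)


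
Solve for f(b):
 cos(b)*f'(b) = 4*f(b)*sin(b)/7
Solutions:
 f(b) = C1/cos(b)^(4/7)


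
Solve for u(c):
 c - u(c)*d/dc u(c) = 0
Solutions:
 u(c) = -sqrt(C1 + c^2)
 u(c) = sqrt(C1 + c^2)


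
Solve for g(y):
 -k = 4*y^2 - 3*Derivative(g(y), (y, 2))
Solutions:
 g(y) = C1 + C2*y + k*y^2/6 + y^4/9


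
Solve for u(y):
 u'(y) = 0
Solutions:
 u(y) = C1


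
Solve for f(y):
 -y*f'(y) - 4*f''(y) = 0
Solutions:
 f(y) = C1 + C2*erf(sqrt(2)*y/4)


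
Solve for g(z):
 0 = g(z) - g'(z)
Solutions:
 g(z) = C1*exp(z)


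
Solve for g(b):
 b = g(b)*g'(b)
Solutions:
 g(b) = -sqrt(C1 + b^2)
 g(b) = sqrt(C1 + b^2)


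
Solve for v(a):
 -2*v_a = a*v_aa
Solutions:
 v(a) = C1 + C2/a


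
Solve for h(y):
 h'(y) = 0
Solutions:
 h(y) = C1


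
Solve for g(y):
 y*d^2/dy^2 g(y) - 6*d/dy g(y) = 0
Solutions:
 g(y) = C1 + C2*y^7


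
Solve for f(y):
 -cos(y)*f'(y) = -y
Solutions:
 f(y) = C1 + Integral(y/cos(y), y)


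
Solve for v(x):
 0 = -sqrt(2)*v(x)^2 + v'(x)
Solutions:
 v(x) = -1/(C1 + sqrt(2)*x)


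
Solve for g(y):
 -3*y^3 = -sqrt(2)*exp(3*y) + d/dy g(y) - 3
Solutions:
 g(y) = C1 - 3*y^4/4 + 3*y + sqrt(2)*exp(3*y)/3


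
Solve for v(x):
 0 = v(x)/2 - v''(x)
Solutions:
 v(x) = C1*exp(-sqrt(2)*x/2) + C2*exp(sqrt(2)*x/2)


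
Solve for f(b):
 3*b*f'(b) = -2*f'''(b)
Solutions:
 f(b) = C1 + Integral(C2*airyai(-2^(2/3)*3^(1/3)*b/2) + C3*airybi(-2^(2/3)*3^(1/3)*b/2), b)


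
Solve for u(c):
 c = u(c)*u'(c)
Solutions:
 u(c) = -sqrt(C1 + c^2)
 u(c) = sqrt(C1 + c^2)


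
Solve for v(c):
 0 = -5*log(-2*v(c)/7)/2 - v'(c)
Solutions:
 2*Integral(1/(log(-_y) - log(7) + log(2)), (_y, v(c)))/5 = C1 - c


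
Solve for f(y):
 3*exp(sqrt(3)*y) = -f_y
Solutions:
 f(y) = C1 - sqrt(3)*exp(sqrt(3)*y)


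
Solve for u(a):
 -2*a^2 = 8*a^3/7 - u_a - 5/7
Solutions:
 u(a) = C1 + 2*a^4/7 + 2*a^3/3 - 5*a/7


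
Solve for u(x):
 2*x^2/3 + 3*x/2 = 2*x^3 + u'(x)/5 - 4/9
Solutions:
 u(x) = C1 - 5*x^4/2 + 10*x^3/9 + 15*x^2/4 + 20*x/9


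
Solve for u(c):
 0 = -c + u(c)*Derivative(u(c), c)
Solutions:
 u(c) = -sqrt(C1 + c^2)
 u(c) = sqrt(C1 + c^2)


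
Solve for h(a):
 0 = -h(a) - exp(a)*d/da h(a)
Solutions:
 h(a) = C1*exp(exp(-a))


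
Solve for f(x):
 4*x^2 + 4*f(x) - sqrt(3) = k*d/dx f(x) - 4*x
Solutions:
 f(x) = C1*exp(4*x/k) - k^2/8 - k*x/2 - k/4 - x^2 - x + sqrt(3)/4


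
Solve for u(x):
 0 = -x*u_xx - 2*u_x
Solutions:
 u(x) = C1 + C2/x


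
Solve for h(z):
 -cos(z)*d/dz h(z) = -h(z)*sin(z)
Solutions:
 h(z) = C1/cos(z)


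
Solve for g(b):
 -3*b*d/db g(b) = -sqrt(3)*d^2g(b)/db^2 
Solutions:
 g(b) = C1 + C2*erfi(sqrt(2)*3^(1/4)*b/2)


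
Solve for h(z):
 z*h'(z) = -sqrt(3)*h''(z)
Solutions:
 h(z) = C1 + C2*erf(sqrt(2)*3^(3/4)*z/6)


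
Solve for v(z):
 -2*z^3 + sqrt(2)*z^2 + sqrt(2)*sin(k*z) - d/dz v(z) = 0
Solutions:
 v(z) = C1 - z^4/2 + sqrt(2)*z^3/3 - sqrt(2)*cos(k*z)/k


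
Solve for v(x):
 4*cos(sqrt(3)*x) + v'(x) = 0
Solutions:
 v(x) = C1 - 4*sqrt(3)*sin(sqrt(3)*x)/3


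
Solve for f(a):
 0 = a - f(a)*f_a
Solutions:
 f(a) = -sqrt(C1 + a^2)
 f(a) = sqrt(C1 + a^2)


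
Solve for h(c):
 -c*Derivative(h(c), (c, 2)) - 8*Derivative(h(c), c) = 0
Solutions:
 h(c) = C1 + C2/c^7


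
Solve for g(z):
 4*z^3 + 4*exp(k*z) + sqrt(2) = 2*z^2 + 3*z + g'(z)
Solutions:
 g(z) = C1 + z^4 - 2*z^3/3 - 3*z^2/2 + sqrt(2)*z + 4*exp(k*z)/k


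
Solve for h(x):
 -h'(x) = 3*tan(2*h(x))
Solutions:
 h(x) = -asin(C1*exp(-6*x))/2 + pi/2
 h(x) = asin(C1*exp(-6*x))/2


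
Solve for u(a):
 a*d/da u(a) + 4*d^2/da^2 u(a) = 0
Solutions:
 u(a) = C1 + C2*erf(sqrt(2)*a/4)


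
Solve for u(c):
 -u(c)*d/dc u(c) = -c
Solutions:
 u(c) = -sqrt(C1 + c^2)
 u(c) = sqrt(C1 + c^2)


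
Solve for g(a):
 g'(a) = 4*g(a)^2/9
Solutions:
 g(a) = -9/(C1 + 4*a)


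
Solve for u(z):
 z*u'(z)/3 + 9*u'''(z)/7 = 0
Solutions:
 u(z) = C1 + Integral(C2*airyai(-7^(1/3)*z/3) + C3*airybi(-7^(1/3)*z/3), z)


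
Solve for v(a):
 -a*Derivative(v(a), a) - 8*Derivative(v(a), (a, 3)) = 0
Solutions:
 v(a) = C1 + Integral(C2*airyai(-a/2) + C3*airybi(-a/2), a)


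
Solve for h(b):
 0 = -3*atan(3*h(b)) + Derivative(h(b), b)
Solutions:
 Integral(1/atan(3*_y), (_y, h(b))) = C1 + 3*b


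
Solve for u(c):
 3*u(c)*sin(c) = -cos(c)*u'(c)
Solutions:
 u(c) = C1*cos(c)^3


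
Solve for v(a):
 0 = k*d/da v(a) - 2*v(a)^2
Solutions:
 v(a) = -k/(C1*k + 2*a)


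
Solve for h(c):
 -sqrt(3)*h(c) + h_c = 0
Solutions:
 h(c) = C1*exp(sqrt(3)*c)


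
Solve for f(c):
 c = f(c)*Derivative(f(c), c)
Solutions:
 f(c) = -sqrt(C1 + c^2)
 f(c) = sqrt(C1 + c^2)


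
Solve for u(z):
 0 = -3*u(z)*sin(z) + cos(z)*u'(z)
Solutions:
 u(z) = C1/cos(z)^3


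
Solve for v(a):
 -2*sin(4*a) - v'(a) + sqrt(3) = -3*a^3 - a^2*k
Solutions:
 v(a) = C1 + 3*a^4/4 + a^3*k/3 + sqrt(3)*a + cos(4*a)/2


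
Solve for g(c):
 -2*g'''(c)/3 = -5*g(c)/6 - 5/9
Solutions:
 g(c) = C3*exp(10^(1/3)*c/2) + (C1*sin(10^(1/3)*sqrt(3)*c/4) + C2*cos(10^(1/3)*sqrt(3)*c/4))*exp(-10^(1/3)*c/4) - 2/3


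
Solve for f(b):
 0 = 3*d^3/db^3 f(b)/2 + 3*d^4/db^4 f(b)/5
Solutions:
 f(b) = C1 + C2*b + C3*b^2 + C4*exp(-5*b/2)


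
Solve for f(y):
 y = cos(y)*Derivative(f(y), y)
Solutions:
 f(y) = C1 + Integral(y/cos(y), y)


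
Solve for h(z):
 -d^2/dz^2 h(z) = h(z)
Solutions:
 h(z) = C1*sin(z) + C2*cos(z)


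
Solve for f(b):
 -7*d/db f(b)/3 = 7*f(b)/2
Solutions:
 f(b) = C1*exp(-3*b/2)


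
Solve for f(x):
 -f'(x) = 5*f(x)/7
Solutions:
 f(x) = C1*exp(-5*x/7)


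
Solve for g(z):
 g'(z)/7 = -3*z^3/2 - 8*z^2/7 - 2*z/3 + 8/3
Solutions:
 g(z) = C1 - 21*z^4/8 - 8*z^3/3 - 7*z^2/3 + 56*z/3


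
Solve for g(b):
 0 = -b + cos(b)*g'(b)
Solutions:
 g(b) = C1 + Integral(b/cos(b), b)


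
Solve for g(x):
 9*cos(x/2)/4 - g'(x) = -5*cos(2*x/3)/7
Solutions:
 g(x) = C1 + 9*sin(x/2)/2 + 15*sin(2*x/3)/14


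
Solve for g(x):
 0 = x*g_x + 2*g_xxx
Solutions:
 g(x) = C1 + Integral(C2*airyai(-2^(2/3)*x/2) + C3*airybi(-2^(2/3)*x/2), x)


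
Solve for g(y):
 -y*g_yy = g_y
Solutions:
 g(y) = C1 + C2*log(y)


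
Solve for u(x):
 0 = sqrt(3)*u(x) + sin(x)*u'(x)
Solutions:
 u(x) = C1*(cos(x) + 1)^(sqrt(3)/2)/(cos(x) - 1)^(sqrt(3)/2)


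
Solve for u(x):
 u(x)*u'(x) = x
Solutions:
 u(x) = -sqrt(C1 + x^2)
 u(x) = sqrt(C1 + x^2)


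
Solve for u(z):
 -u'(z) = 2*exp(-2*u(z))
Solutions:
 u(z) = log(-sqrt(C1 - 4*z))
 u(z) = log(C1 - 4*z)/2


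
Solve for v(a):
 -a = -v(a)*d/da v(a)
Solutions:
 v(a) = -sqrt(C1 + a^2)
 v(a) = sqrt(C1 + a^2)


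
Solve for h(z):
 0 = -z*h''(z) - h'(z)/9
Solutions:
 h(z) = C1 + C2*z^(8/9)


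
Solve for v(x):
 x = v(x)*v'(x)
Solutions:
 v(x) = -sqrt(C1 + x^2)
 v(x) = sqrt(C1 + x^2)


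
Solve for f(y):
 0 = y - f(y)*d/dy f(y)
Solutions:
 f(y) = -sqrt(C1 + y^2)
 f(y) = sqrt(C1 + y^2)


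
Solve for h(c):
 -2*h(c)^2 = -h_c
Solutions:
 h(c) = -1/(C1 + 2*c)


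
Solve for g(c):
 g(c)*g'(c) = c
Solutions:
 g(c) = -sqrt(C1 + c^2)
 g(c) = sqrt(C1 + c^2)


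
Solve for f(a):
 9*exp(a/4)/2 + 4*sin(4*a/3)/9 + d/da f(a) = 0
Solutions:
 f(a) = C1 - 18*exp(a/4) + cos(4*a/3)/3


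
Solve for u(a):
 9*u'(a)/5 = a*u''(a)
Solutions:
 u(a) = C1 + C2*a^(14/5)


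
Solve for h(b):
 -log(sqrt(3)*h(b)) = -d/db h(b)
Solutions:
 -2*Integral(1/(2*log(_y) + log(3)), (_y, h(b))) = C1 - b


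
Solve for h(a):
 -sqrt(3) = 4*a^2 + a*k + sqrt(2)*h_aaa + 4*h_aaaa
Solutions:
 h(a) = C1 + C2*a + C3*a^2 + C4*exp(-sqrt(2)*a/4) - sqrt(2)*a^5/30 + a^4*(-sqrt(2)*k + 32)/48 + a^3*(4*k - 64*sqrt(2) - sqrt(6))/12


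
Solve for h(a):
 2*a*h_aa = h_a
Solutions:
 h(a) = C1 + C2*a^(3/2)


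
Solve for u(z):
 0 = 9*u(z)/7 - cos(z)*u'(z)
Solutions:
 u(z) = C1*(sin(z) + 1)^(9/14)/(sin(z) - 1)^(9/14)


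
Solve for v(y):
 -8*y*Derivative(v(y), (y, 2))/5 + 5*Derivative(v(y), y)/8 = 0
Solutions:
 v(y) = C1 + C2*y^(89/64)


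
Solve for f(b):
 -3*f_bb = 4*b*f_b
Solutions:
 f(b) = C1 + C2*erf(sqrt(6)*b/3)


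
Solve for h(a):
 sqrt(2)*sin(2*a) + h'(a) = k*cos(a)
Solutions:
 h(a) = C1 + k*sin(a) - sqrt(2)*sin(a)^2


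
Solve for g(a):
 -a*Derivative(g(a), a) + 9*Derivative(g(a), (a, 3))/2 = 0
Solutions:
 g(a) = C1 + Integral(C2*airyai(6^(1/3)*a/3) + C3*airybi(6^(1/3)*a/3), a)


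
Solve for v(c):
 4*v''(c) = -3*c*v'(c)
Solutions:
 v(c) = C1 + C2*erf(sqrt(6)*c/4)


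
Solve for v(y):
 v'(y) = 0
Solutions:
 v(y) = C1


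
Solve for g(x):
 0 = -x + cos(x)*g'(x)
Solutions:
 g(x) = C1 + Integral(x/cos(x), x)


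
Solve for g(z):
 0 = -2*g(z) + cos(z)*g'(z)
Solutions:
 g(z) = C1*(sin(z) + 1)/(sin(z) - 1)


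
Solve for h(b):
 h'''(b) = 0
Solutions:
 h(b) = C1 + C2*b + C3*b^2


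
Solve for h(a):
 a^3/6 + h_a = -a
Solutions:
 h(a) = C1 - a^4/24 - a^2/2


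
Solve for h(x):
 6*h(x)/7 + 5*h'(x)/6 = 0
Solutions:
 h(x) = C1*exp(-36*x/35)


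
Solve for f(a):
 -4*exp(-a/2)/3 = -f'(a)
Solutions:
 f(a) = C1 - 8*exp(-a/2)/3


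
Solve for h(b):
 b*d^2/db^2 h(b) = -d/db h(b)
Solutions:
 h(b) = C1 + C2*log(b)


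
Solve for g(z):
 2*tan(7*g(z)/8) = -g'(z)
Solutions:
 g(z) = -8*asin(C1*exp(-7*z/4))/7 + 8*pi/7
 g(z) = 8*asin(C1*exp(-7*z/4))/7


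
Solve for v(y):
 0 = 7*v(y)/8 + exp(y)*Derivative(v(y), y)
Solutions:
 v(y) = C1*exp(7*exp(-y)/8)


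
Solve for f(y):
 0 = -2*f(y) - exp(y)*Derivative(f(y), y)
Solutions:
 f(y) = C1*exp(2*exp(-y))


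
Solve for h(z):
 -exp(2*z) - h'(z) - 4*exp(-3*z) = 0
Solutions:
 h(z) = C1 - exp(2*z)/2 + 4*exp(-3*z)/3


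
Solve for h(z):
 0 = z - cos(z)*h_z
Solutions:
 h(z) = C1 + Integral(z/cos(z), z)


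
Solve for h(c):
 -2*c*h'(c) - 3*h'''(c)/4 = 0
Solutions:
 h(c) = C1 + Integral(C2*airyai(-2*3^(2/3)*c/3) + C3*airybi(-2*3^(2/3)*c/3), c)


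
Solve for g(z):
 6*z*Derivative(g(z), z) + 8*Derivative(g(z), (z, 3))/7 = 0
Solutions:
 g(z) = C1 + Integral(C2*airyai(-42^(1/3)*z/2) + C3*airybi(-42^(1/3)*z/2), z)


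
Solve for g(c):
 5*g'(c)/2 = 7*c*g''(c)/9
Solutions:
 g(c) = C1 + C2*c^(59/14)


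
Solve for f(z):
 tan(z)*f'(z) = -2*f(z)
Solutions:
 f(z) = C1/sin(z)^2


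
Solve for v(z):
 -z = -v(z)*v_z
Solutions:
 v(z) = -sqrt(C1 + z^2)
 v(z) = sqrt(C1 + z^2)


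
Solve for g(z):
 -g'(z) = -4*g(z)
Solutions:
 g(z) = C1*exp(4*z)


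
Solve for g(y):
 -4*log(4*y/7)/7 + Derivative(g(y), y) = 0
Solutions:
 g(y) = C1 + 4*y*log(y)/7 - 4*y*log(7)/7 - 4*y/7 + 8*y*log(2)/7


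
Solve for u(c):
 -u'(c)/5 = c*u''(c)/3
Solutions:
 u(c) = C1 + C2*c^(2/5)


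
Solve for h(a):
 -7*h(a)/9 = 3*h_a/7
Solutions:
 h(a) = C1*exp(-49*a/27)


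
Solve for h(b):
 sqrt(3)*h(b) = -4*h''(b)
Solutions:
 h(b) = C1*sin(3^(1/4)*b/2) + C2*cos(3^(1/4)*b/2)


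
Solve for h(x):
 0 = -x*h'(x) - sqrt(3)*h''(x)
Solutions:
 h(x) = C1 + C2*erf(sqrt(2)*3^(3/4)*x/6)


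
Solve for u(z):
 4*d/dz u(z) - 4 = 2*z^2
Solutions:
 u(z) = C1 + z^3/6 + z


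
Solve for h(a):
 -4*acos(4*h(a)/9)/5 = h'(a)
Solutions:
 Integral(1/acos(4*_y/9), (_y, h(a))) = C1 - 4*a/5


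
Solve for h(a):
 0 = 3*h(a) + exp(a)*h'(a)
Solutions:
 h(a) = C1*exp(3*exp(-a))


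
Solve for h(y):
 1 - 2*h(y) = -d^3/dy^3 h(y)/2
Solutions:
 h(y) = C3*exp(2^(2/3)*y) + (C1*sin(2^(2/3)*sqrt(3)*y/2) + C2*cos(2^(2/3)*sqrt(3)*y/2))*exp(-2^(2/3)*y/2) + 1/2


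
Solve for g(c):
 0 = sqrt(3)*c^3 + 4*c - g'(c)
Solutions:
 g(c) = C1 + sqrt(3)*c^4/4 + 2*c^2


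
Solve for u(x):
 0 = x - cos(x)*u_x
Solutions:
 u(x) = C1 + Integral(x/cos(x), x)


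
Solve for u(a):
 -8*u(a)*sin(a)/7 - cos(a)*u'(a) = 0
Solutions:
 u(a) = C1*cos(a)^(8/7)


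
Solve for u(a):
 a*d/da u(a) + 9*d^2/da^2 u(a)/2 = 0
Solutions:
 u(a) = C1 + C2*erf(a/3)


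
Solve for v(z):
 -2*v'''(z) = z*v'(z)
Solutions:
 v(z) = C1 + Integral(C2*airyai(-2^(2/3)*z/2) + C3*airybi(-2^(2/3)*z/2), z)


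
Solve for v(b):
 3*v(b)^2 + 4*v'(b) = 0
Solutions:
 v(b) = 4/(C1 + 3*b)


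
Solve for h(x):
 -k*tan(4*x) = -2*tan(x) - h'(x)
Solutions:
 h(x) = C1 - k*log(cos(4*x))/4 + 2*log(cos(x))


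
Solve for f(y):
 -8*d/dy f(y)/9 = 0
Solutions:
 f(y) = C1


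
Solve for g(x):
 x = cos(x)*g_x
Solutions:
 g(x) = C1 + Integral(x/cos(x), x)


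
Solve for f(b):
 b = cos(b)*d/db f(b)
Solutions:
 f(b) = C1 + Integral(b/cos(b), b)


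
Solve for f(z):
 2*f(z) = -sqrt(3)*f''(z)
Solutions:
 f(z) = C1*sin(sqrt(2)*3^(3/4)*z/3) + C2*cos(sqrt(2)*3^(3/4)*z/3)


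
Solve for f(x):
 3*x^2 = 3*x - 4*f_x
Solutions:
 f(x) = C1 - x^3/4 + 3*x^2/8


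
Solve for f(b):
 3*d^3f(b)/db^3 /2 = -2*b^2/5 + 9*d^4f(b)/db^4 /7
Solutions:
 f(b) = C1 + C2*b + C3*b^2 + C4*exp(7*b/6) - b^5/225 - 2*b^4/105 - 16*b^3/245


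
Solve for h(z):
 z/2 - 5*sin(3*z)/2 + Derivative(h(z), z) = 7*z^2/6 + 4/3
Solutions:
 h(z) = C1 + 7*z^3/18 - z^2/4 + 4*z/3 - 5*cos(3*z)/6


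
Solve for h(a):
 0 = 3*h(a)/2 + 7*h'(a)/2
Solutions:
 h(a) = C1*exp(-3*a/7)


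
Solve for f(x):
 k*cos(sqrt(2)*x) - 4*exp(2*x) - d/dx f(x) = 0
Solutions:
 f(x) = C1 + sqrt(2)*k*sin(sqrt(2)*x)/2 - 2*exp(2*x)


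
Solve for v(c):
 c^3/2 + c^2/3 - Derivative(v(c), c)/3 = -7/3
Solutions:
 v(c) = C1 + 3*c^4/8 + c^3/3 + 7*c


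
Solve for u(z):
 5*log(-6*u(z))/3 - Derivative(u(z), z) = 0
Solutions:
 -3*Integral(1/(log(-_y) + log(6)), (_y, u(z)))/5 = C1 - z


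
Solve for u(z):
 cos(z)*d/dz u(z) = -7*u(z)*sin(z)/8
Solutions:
 u(z) = C1*cos(z)^(7/8)


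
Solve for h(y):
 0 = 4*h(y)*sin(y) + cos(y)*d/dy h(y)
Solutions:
 h(y) = C1*cos(y)^4


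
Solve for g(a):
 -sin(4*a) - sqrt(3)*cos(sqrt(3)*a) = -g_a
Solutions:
 g(a) = C1 + sin(sqrt(3)*a) - cos(4*a)/4


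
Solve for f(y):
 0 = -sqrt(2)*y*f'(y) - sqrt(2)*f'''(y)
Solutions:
 f(y) = C1 + Integral(C2*airyai(-y) + C3*airybi(-y), y)


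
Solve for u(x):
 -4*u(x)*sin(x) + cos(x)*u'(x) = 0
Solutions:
 u(x) = C1/cos(x)^4


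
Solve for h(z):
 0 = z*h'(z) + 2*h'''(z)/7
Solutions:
 h(z) = C1 + Integral(C2*airyai(-2^(2/3)*7^(1/3)*z/2) + C3*airybi(-2^(2/3)*7^(1/3)*z/2), z)


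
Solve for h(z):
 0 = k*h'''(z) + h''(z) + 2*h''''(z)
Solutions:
 h(z) = C1 + C2*z + C3*exp(z*(-k + sqrt(k^2 - 8))/4) + C4*exp(-z*(k + sqrt(k^2 - 8))/4)


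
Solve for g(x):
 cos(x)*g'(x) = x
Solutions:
 g(x) = C1 + Integral(x/cos(x), x)


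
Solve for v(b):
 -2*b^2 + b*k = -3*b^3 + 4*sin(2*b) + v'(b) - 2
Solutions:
 v(b) = C1 + 3*b^4/4 - 2*b^3/3 + b^2*k/2 + 2*b + 2*cos(2*b)


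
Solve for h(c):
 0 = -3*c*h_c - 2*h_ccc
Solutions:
 h(c) = C1 + Integral(C2*airyai(-2^(2/3)*3^(1/3)*c/2) + C3*airybi(-2^(2/3)*3^(1/3)*c/2), c)


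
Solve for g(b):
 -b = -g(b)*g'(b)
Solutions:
 g(b) = -sqrt(C1 + b^2)
 g(b) = sqrt(C1 + b^2)


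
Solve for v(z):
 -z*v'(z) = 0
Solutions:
 v(z) = C1


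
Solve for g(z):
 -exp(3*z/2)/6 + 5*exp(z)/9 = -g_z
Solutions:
 g(z) = C1 + exp(3*z/2)/9 - 5*exp(z)/9


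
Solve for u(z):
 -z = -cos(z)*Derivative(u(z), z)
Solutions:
 u(z) = C1 + Integral(z/cos(z), z)


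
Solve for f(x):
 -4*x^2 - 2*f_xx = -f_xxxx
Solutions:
 f(x) = C1 + C2*x + C3*exp(-sqrt(2)*x) + C4*exp(sqrt(2)*x) - x^4/6 - x^2


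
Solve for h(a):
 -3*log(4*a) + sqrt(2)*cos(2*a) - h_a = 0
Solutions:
 h(a) = C1 - 3*a*log(a) - 6*a*log(2) + 3*a + sqrt(2)*sin(2*a)/2


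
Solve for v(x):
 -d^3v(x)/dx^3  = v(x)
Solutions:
 v(x) = C3*exp(-x) + (C1*sin(sqrt(3)*x/2) + C2*cos(sqrt(3)*x/2))*exp(x/2)


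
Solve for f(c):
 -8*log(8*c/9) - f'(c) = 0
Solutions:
 f(c) = C1 - 8*c*log(c) + c*log(43046721/16777216) + 8*c


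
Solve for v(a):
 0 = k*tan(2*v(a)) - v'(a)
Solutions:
 v(a) = -asin(C1*exp(2*a*k))/2 + pi/2
 v(a) = asin(C1*exp(2*a*k))/2


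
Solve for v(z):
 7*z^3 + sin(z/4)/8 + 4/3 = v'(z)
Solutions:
 v(z) = C1 + 7*z^4/4 + 4*z/3 - cos(z/4)/2


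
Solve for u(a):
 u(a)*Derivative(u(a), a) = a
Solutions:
 u(a) = -sqrt(C1 + a^2)
 u(a) = sqrt(C1 + a^2)


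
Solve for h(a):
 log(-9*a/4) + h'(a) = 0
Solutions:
 h(a) = C1 - a*log(-a) + a*(-2*log(3) + 1 + 2*log(2))


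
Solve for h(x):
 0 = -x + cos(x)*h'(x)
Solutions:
 h(x) = C1 + Integral(x/cos(x), x)


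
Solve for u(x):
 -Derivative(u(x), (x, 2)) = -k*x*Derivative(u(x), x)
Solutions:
 u(x) = Piecewise((-sqrt(2)*sqrt(pi)*C1*erf(sqrt(2)*x*sqrt(-k)/2)/(2*sqrt(-k)) - C2, (k > 0) | (k < 0)), (-C1*x - C2, True))
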